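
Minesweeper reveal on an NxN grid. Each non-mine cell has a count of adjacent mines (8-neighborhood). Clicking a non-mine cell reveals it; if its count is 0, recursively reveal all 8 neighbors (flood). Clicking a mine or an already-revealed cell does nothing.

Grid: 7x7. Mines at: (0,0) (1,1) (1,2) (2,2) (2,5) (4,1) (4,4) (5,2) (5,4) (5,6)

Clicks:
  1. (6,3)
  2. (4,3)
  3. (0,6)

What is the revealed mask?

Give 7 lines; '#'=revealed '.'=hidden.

Click 1 (6,3) count=2: revealed 1 new [(6,3)] -> total=1
Click 2 (4,3) count=3: revealed 1 new [(4,3)] -> total=2
Click 3 (0,6) count=0: revealed 8 new [(0,3) (0,4) (0,5) (0,6) (1,3) (1,4) (1,5) (1,6)] -> total=10

Answer: ...####
...####
.......
.......
...#...
.......
...#...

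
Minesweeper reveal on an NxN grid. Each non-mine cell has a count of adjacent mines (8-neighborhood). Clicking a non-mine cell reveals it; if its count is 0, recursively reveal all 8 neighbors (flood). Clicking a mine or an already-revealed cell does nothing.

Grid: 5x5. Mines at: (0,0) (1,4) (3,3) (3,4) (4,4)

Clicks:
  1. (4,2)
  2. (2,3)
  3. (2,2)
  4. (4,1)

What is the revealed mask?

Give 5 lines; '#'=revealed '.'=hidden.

Click 1 (4,2) count=1: revealed 1 new [(4,2)] -> total=1
Click 2 (2,3) count=3: revealed 1 new [(2,3)] -> total=2
Click 3 (2,2) count=1: revealed 1 new [(2,2)] -> total=3
Click 4 (4,1) count=0: revealed 14 new [(0,1) (0,2) (0,3) (1,0) (1,1) (1,2) (1,3) (2,0) (2,1) (3,0) (3,1) (3,2) (4,0) (4,1)] -> total=17

Answer: .###.
####.
####.
###..
###..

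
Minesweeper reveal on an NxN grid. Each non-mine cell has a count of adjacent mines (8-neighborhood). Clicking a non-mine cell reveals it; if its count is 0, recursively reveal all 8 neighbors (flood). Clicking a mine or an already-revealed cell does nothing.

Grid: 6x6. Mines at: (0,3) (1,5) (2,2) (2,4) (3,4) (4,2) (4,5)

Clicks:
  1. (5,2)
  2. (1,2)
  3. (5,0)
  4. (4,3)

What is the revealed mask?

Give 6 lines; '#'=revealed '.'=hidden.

Click 1 (5,2) count=1: revealed 1 new [(5,2)] -> total=1
Click 2 (1,2) count=2: revealed 1 new [(1,2)] -> total=2
Click 3 (5,0) count=0: revealed 13 new [(0,0) (0,1) (0,2) (1,0) (1,1) (2,0) (2,1) (3,0) (3,1) (4,0) (4,1) (5,0) (5,1)] -> total=15
Click 4 (4,3) count=2: revealed 1 new [(4,3)] -> total=16

Answer: ###...
###...
##....
##....
##.#..
###...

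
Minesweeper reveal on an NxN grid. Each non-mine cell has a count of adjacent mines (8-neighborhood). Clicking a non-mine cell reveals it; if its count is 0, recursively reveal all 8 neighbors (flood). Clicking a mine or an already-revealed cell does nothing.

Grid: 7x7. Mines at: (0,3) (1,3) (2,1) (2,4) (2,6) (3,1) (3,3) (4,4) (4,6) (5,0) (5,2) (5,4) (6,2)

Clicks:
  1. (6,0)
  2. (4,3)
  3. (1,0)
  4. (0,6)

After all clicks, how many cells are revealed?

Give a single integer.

Click 1 (6,0) count=1: revealed 1 new [(6,0)] -> total=1
Click 2 (4,3) count=4: revealed 1 new [(4,3)] -> total=2
Click 3 (1,0) count=1: revealed 1 new [(1,0)] -> total=3
Click 4 (0,6) count=0: revealed 6 new [(0,4) (0,5) (0,6) (1,4) (1,5) (1,6)] -> total=9

Answer: 9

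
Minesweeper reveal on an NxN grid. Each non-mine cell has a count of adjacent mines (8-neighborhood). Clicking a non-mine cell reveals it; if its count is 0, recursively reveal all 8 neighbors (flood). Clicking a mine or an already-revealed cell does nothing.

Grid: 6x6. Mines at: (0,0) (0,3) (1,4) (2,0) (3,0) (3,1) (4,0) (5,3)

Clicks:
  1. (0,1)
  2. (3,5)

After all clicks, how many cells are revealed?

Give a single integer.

Answer: 15

Derivation:
Click 1 (0,1) count=1: revealed 1 new [(0,1)] -> total=1
Click 2 (3,5) count=0: revealed 14 new [(2,2) (2,3) (2,4) (2,5) (3,2) (3,3) (3,4) (3,5) (4,2) (4,3) (4,4) (4,5) (5,4) (5,5)] -> total=15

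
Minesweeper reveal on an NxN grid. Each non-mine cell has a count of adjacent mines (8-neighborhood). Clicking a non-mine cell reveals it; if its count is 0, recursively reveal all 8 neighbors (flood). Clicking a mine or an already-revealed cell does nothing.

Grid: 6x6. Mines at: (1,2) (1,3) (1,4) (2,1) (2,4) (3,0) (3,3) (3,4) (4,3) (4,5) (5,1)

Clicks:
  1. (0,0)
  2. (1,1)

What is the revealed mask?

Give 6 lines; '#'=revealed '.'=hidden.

Click 1 (0,0) count=0: revealed 4 new [(0,0) (0,1) (1,0) (1,1)] -> total=4
Click 2 (1,1) count=2: revealed 0 new [(none)] -> total=4

Answer: ##....
##....
......
......
......
......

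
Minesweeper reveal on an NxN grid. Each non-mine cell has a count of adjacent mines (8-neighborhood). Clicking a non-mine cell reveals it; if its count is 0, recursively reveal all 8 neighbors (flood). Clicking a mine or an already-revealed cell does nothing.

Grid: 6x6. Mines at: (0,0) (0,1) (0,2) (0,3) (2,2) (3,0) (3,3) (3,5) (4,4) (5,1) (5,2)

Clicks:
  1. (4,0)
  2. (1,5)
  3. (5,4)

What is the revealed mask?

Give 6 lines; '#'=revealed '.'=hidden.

Click 1 (4,0) count=2: revealed 1 new [(4,0)] -> total=1
Click 2 (1,5) count=0: revealed 6 new [(0,4) (0,5) (1,4) (1,5) (2,4) (2,5)] -> total=7
Click 3 (5,4) count=1: revealed 1 new [(5,4)] -> total=8

Answer: ....##
....##
....##
......
#.....
....#.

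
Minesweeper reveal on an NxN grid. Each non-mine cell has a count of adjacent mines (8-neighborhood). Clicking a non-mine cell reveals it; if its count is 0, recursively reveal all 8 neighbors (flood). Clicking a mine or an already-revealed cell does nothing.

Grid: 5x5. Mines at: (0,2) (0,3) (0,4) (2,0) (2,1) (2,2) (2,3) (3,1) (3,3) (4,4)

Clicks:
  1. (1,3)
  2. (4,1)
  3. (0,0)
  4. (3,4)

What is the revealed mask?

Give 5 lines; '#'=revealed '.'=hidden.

Answer: ##...
##.#.
.....
....#
.#...

Derivation:
Click 1 (1,3) count=5: revealed 1 new [(1,3)] -> total=1
Click 2 (4,1) count=1: revealed 1 new [(4,1)] -> total=2
Click 3 (0,0) count=0: revealed 4 new [(0,0) (0,1) (1,0) (1,1)] -> total=6
Click 4 (3,4) count=3: revealed 1 new [(3,4)] -> total=7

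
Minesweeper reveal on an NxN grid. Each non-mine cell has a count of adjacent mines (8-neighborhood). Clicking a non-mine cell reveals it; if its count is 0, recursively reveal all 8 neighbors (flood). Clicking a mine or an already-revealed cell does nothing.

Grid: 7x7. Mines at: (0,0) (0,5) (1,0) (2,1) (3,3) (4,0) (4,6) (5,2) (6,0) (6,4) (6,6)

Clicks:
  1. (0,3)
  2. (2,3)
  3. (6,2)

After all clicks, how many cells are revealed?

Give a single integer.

Click 1 (0,3) count=0: revealed 11 new [(0,1) (0,2) (0,3) (0,4) (1,1) (1,2) (1,3) (1,4) (2,2) (2,3) (2,4)] -> total=11
Click 2 (2,3) count=1: revealed 0 new [(none)] -> total=11
Click 3 (6,2) count=1: revealed 1 new [(6,2)] -> total=12

Answer: 12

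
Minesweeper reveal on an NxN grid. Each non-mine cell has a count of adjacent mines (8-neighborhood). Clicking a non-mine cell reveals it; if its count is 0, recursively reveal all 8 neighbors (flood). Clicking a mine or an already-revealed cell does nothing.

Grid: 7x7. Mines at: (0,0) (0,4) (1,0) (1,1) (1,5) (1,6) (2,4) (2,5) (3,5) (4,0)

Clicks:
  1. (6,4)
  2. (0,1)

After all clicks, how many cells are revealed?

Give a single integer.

Click 1 (6,4) count=0: revealed 27 new [(2,1) (2,2) (2,3) (3,1) (3,2) (3,3) (3,4) (4,1) (4,2) (4,3) (4,4) (4,5) (4,6) (5,0) (5,1) (5,2) (5,3) (5,4) (5,5) (5,6) (6,0) (6,1) (6,2) (6,3) (6,4) (6,5) (6,6)] -> total=27
Click 2 (0,1) count=3: revealed 1 new [(0,1)] -> total=28

Answer: 28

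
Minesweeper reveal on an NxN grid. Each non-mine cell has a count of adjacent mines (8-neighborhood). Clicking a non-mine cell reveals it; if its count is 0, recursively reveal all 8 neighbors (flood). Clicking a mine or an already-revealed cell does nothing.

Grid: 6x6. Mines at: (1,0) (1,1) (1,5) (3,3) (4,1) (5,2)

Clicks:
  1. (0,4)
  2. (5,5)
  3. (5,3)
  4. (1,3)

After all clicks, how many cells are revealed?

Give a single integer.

Click 1 (0,4) count=1: revealed 1 new [(0,4)] -> total=1
Click 2 (5,5) count=0: revealed 10 new [(2,4) (2,5) (3,4) (3,5) (4,3) (4,4) (4,5) (5,3) (5,4) (5,5)] -> total=11
Click 3 (5,3) count=1: revealed 0 new [(none)] -> total=11
Click 4 (1,3) count=0: revealed 7 new [(0,2) (0,3) (1,2) (1,3) (1,4) (2,2) (2,3)] -> total=18

Answer: 18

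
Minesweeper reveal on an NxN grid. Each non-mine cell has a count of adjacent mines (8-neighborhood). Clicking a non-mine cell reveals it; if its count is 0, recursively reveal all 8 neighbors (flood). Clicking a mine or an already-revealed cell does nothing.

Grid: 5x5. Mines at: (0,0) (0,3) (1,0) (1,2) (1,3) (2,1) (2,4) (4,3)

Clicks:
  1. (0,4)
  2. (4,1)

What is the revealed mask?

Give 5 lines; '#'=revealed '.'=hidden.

Click 1 (0,4) count=2: revealed 1 new [(0,4)] -> total=1
Click 2 (4,1) count=0: revealed 6 new [(3,0) (3,1) (3,2) (4,0) (4,1) (4,2)] -> total=7

Answer: ....#
.....
.....
###..
###..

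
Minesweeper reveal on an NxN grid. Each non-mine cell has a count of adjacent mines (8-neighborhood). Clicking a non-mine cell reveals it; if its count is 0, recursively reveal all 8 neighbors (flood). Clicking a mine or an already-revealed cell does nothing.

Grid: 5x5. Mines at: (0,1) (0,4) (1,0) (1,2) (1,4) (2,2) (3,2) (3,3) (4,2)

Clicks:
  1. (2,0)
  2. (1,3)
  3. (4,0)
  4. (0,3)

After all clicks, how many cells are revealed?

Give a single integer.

Answer: 8

Derivation:
Click 1 (2,0) count=1: revealed 1 new [(2,0)] -> total=1
Click 2 (1,3) count=4: revealed 1 new [(1,3)] -> total=2
Click 3 (4,0) count=0: revealed 5 new [(2,1) (3,0) (3,1) (4,0) (4,1)] -> total=7
Click 4 (0,3) count=3: revealed 1 new [(0,3)] -> total=8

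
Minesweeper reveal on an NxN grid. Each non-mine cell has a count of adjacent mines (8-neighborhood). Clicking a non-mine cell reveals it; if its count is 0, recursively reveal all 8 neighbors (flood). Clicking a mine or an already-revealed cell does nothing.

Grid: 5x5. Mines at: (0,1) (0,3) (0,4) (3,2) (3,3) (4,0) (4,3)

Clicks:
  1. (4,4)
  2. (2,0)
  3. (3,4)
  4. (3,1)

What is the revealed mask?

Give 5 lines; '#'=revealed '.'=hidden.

Click 1 (4,4) count=2: revealed 1 new [(4,4)] -> total=1
Click 2 (2,0) count=0: revealed 6 new [(1,0) (1,1) (2,0) (2,1) (3,0) (3,1)] -> total=7
Click 3 (3,4) count=2: revealed 1 new [(3,4)] -> total=8
Click 4 (3,1) count=2: revealed 0 new [(none)] -> total=8

Answer: .....
##...
##...
##..#
....#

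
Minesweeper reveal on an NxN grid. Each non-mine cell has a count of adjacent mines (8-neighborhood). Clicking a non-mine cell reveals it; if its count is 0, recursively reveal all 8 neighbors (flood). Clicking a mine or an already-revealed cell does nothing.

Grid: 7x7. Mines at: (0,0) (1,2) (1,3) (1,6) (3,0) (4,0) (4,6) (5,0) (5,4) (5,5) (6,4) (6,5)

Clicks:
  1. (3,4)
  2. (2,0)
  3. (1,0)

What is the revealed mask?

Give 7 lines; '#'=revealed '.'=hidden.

Click 1 (3,4) count=0: revealed 21 new [(2,1) (2,2) (2,3) (2,4) (2,5) (3,1) (3,2) (3,3) (3,4) (3,5) (4,1) (4,2) (4,3) (4,4) (4,5) (5,1) (5,2) (5,3) (6,1) (6,2) (6,3)] -> total=21
Click 2 (2,0) count=1: revealed 1 new [(2,0)] -> total=22
Click 3 (1,0) count=1: revealed 1 new [(1,0)] -> total=23

Answer: .......
#......
######.
.#####.
.#####.
.###...
.###...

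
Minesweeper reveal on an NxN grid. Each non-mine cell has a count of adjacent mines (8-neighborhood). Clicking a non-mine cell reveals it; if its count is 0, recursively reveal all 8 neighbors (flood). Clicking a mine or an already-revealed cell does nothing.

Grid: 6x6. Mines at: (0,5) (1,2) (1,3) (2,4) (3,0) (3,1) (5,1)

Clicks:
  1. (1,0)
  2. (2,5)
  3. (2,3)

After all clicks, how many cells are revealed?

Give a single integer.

Answer: 8

Derivation:
Click 1 (1,0) count=0: revealed 6 new [(0,0) (0,1) (1,0) (1,1) (2,0) (2,1)] -> total=6
Click 2 (2,5) count=1: revealed 1 new [(2,5)] -> total=7
Click 3 (2,3) count=3: revealed 1 new [(2,3)] -> total=8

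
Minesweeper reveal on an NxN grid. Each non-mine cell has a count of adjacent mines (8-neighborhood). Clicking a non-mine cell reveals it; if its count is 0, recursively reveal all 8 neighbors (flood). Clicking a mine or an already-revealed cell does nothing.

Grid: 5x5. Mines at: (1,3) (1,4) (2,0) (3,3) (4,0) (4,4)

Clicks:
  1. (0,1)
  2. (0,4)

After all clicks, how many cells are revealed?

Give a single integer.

Answer: 7

Derivation:
Click 1 (0,1) count=0: revealed 6 new [(0,0) (0,1) (0,2) (1,0) (1,1) (1,2)] -> total=6
Click 2 (0,4) count=2: revealed 1 new [(0,4)] -> total=7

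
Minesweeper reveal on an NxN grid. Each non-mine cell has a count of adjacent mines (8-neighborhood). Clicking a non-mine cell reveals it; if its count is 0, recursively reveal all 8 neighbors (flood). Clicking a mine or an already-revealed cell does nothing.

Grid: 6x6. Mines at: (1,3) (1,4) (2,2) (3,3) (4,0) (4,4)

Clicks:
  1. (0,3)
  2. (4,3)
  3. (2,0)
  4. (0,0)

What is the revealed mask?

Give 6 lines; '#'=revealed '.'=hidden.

Click 1 (0,3) count=2: revealed 1 new [(0,3)] -> total=1
Click 2 (4,3) count=2: revealed 1 new [(4,3)] -> total=2
Click 3 (2,0) count=0: revealed 10 new [(0,0) (0,1) (0,2) (1,0) (1,1) (1,2) (2,0) (2,1) (3,0) (3,1)] -> total=12
Click 4 (0,0) count=0: revealed 0 new [(none)] -> total=12

Answer: ####..
###...
##....
##....
...#..
......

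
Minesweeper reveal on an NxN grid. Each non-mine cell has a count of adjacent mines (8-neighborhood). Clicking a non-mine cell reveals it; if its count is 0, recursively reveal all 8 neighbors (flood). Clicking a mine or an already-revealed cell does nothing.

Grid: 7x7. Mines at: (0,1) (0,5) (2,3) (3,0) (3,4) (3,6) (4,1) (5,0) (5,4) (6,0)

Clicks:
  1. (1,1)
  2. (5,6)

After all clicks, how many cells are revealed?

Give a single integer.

Click 1 (1,1) count=1: revealed 1 new [(1,1)] -> total=1
Click 2 (5,6) count=0: revealed 6 new [(4,5) (4,6) (5,5) (5,6) (6,5) (6,6)] -> total=7

Answer: 7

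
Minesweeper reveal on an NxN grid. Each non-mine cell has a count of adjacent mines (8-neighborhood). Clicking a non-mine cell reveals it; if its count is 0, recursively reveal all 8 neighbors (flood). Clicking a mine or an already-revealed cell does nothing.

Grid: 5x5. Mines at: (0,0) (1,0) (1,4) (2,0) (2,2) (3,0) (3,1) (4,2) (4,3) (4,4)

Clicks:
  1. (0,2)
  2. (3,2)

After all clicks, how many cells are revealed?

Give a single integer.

Click 1 (0,2) count=0: revealed 6 new [(0,1) (0,2) (0,3) (1,1) (1,2) (1,3)] -> total=6
Click 2 (3,2) count=4: revealed 1 new [(3,2)] -> total=7

Answer: 7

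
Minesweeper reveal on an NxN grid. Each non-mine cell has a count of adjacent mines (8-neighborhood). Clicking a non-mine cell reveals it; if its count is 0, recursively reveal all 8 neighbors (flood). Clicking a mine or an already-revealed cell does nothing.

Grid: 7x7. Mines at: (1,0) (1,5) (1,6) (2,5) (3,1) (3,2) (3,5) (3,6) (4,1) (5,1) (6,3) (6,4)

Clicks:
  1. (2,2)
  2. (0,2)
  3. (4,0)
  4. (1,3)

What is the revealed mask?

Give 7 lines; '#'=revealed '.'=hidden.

Click 1 (2,2) count=2: revealed 1 new [(2,2)] -> total=1
Click 2 (0,2) count=0: revealed 11 new [(0,1) (0,2) (0,3) (0,4) (1,1) (1,2) (1,3) (1,4) (2,1) (2,3) (2,4)] -> total=12
Click 3 (4,0) count=3: revealed 1 new [(4,0)] -> total=13
Click 4 (1,3) count=0: revealed 0 new [(none)] -> total=13

Answer: .####..
.####..
.####..
.......
#......
.......
.......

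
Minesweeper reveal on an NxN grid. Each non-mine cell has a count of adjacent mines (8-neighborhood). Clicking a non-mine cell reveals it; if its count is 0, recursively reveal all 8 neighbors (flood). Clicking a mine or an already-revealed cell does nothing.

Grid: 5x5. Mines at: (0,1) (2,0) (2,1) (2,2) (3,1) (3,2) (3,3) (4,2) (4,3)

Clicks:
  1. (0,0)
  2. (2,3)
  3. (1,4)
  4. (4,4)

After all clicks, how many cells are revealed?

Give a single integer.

Answer: 10

Derivation:
Click 1 (0,0) count=1: revealed 1 new [(0,0)] -> total=1
Click 2 (2,3) count=3: revealed 1 new [(2,3)] -> total=2
Click 3 (1,4) count=0: revealed 7 new [(0,2) (0,3) (0,4) (1,2) (1,3) (1,4) (2,4)] -> total=9
Click 4 (4,4) count=2: revealed 1 new [(4,4)] -> total=10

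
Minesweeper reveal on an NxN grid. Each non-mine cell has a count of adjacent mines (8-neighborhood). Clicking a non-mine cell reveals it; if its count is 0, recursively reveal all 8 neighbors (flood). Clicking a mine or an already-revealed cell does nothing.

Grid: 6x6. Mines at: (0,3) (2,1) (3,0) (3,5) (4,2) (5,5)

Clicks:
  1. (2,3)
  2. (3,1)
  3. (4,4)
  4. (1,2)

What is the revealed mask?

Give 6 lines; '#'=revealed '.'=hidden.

Click 1 (2,3) count=0: revealed 9 new [(1,2) (1,3) (1,4) (2,2) (2,3) (2,4) (3,2) (3,3) (3,4)] -> total=9
Click 2 (3,1) count=3: revealed 1 new [(3,1)] -> total=10
Click 3 (4,4) count=2: revealed 1 new [(4,4)] -> total=11
Click 4 (1,2) count=2: revealed 0 new [(none)] -> total=11

Answer: ......
..###.
..###.
.####.
....#.
......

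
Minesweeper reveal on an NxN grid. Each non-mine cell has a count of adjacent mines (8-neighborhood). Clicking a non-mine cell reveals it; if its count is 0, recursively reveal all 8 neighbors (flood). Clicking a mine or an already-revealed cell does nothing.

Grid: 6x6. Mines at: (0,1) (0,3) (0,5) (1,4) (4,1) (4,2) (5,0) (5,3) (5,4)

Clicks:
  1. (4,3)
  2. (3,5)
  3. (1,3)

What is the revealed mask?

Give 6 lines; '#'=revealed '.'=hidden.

Click 1 (4,3) count=3: revealed 1 new [(4,3)] -> total=1
Click 2 (3,5) count=0: revealed 8 new [(2,3) (2,4) (2,5) (3,3) (3,4) (3,5) (4,4) (4,5)] -> total=9
Click 3 (1,3) count=2: revealed 1 new [(1,3)] -> total=10

Answer: ......
...#..
...###
...###
...###
......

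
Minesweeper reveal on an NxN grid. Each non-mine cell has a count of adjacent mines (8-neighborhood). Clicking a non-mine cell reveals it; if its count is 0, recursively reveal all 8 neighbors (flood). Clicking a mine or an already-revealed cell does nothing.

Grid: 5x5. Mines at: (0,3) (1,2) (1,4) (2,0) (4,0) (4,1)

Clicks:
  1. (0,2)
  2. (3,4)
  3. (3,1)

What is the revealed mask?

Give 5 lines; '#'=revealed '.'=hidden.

Click 1 (0,2) count=2: revealed 1 new [(0,2)] -> total=1
Click 2 (3,4) count=0: revealed 9 new [(2,2) (2,3) (2,4) (3,2) (3,3) (3,4) (4,2) (4,3) (4,4)] -> total=10
Click 3 (3,1) count=3: revealed 1 new [(3,1)] -> total=11

Answer: ..#..
.....
..###
.####
..###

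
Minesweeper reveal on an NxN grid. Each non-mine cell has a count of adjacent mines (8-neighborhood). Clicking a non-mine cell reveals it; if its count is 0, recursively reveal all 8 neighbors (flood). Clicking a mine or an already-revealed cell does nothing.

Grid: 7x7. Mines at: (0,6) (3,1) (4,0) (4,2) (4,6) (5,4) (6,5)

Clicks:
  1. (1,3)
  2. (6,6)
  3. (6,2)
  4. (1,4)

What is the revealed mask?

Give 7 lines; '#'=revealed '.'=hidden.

Click 1 (1,3) count=0: revealed 28 new [(0,0) (0,1) (0,2) (0,3) (0,4) (0,5) (1,0) (1,1) (1,2) (1,3) (1,4) (1,5) (1,6) (2,0) (2,1) (2,2) (2,3) (2,4) (2,5) (2,6) (3,2) (3,3) (3,4) (3,5) (3,6) (4,3) (4,4) (4,5)] -> total=28
Click 2 (6,6) count=1: revealed 1 new [(6,6)] -> total=29
Click 3 (6,2) count=0: revealed 8 new [(5,0) (5,1) (5,2) (5,3) (6,0) (6,1) (6,2) (6,3)] -> total=37
Click 4 (1,4) count=0: revealed 0 new [(none)] -> total=37

Answer: ######.
#######
#######
..#####
...###.
####...
####..#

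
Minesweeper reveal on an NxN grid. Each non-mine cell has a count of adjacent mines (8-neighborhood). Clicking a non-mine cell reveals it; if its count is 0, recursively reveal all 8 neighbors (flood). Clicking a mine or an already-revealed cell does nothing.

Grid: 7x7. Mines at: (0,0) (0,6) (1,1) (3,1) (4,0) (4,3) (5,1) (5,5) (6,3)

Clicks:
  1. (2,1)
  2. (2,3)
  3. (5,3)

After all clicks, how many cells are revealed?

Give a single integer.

Click 1 (2,1) count=2: revealed 1 new [(2,1)] -> total=1
Click 2 (2,3) count=0: revealed 22 new [(0,2) (0,3) (0,4) (0,5) (1,2) (1,3) (1,4) (1,5) (1,6) (2,2) (2,3) (2,4) (2,5) (2,6) (3,2) (3,3) (3,4) (3,5) (3,6) (4,4) (4,5) (4,6)] -> total=23
Click 3 (5,3) count=2: revealed 1 new [(5,3)] -> total=24

Answer: 24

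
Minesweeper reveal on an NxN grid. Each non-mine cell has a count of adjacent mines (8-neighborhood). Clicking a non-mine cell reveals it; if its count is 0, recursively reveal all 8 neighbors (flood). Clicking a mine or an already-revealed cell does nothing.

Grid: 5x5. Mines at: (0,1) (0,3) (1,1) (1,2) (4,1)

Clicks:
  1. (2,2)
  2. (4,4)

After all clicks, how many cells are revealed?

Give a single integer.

Click 1 (2,2) count=2: revealed 1 new [(2,2)] -> total=1
Click 2 (4,4) count=0: revealed 10 new [(1,3) (1,4) (2,3) (2,4) (3,2) (3,3) (3,4) (4,2) (4,3) (4,4)] -> total=11

Answer: 11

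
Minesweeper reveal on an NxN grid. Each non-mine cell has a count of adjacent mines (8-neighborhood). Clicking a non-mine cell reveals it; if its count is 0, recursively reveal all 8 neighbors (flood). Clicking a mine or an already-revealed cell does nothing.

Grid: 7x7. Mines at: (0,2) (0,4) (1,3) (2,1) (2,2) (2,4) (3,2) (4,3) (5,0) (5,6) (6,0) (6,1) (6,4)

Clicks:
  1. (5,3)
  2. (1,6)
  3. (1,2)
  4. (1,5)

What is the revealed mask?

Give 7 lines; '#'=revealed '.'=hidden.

Click 1 (5,3) count=2: revealed 1 new [(5,3)] -> total=1
Click 2 (1,6) count=0: revealed 10 new [(0,5) (0,6) (1,5) (1,6) (2,5) (2,6) (3,5) (3,6) (4,5) (4,6)] -> total=11
Click 3 (1,2) count=4: revealed 1 new [(1,2)] -> total=12
Click 4 (1,5) count=2: revealed 0 new [(none)] -> total=12

Answer: .....##
..#..##
.....##
.....##
.....##
...#...
.......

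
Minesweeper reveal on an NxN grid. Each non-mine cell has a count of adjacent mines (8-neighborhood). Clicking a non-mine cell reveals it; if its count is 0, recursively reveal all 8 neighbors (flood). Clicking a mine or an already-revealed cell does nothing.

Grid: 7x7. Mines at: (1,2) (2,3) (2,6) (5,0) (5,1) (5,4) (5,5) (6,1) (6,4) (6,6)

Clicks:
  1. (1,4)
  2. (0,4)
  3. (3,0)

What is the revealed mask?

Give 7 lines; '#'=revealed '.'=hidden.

Click 1 (1,4) count=1: revealed 1 new [(1,4)] -> total=1
Click 2 (0,4) count=0: revealed 7 new [(0,3) (0,4) (0,5) (0,6) (1,3) (1,5) (1,6)] -> total=8
Click 3 (3,0) count=0: revealed 13 new [(0,0) (0,1) (1,0) (1,1) (2,0) (2,1) (2,2) (3,0) (3,1) (3,2) (4,0) (4,1) (4,2)] -> total=21

Answer: ##.####
##.####
###....
###....
###....
.......
.......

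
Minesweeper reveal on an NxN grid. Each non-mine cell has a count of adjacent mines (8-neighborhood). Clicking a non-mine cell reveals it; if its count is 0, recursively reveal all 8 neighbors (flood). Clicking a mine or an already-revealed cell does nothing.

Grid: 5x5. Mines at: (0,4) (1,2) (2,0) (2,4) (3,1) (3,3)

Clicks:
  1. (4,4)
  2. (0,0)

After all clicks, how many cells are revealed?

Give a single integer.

Answer: 5

Derivation:
Click 1 (4,4) count=1: revealed 1 new [(4,4)] -> total=1
Click 2 (0,0) count=0: revealed 4 new [(0,0) (0,1) (1,0) (1,1)] -> total=5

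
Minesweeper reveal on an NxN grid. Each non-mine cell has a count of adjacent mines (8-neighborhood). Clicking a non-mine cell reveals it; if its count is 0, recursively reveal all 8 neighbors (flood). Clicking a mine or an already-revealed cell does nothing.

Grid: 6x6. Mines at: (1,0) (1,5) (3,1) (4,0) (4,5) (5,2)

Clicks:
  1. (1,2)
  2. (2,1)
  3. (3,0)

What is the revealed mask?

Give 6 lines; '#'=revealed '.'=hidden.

Answer: .####.
.####.
.####.
#.###.
..###.
......

Derivation:
Click 1 (1,2) count=0: revealed 18 new [(0,1) (0,2) (0,3) (0,4) (1,1) (1,2) (1,3) (1,4) (2,1) (2,2) (2,3) (2,4) (3,2) (3,3) (3,4) (4,2) (4,3) (4,4)] -> total=18
Click 2 (2,1) count=2: revealed 0 new [(none)] -> total=18
Click 3 (3,0) count=2: revealed 1 new [(3,0)] -> total=19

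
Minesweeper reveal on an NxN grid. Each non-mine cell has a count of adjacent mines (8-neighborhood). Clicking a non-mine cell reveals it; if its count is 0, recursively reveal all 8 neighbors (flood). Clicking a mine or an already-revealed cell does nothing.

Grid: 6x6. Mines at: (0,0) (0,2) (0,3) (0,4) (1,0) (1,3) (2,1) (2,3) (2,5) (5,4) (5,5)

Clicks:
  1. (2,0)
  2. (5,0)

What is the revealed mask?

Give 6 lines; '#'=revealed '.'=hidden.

Answer: ......
......
#.....
####..
####..
####..

Derivation:
Click 1 (2,0) count=2: revealed 1 new [(2,0)] -> total=1
Click 2 (5,0) count=0: revealed 12 new [(3,0) (3,1) (3,2) (3,3) (4,0) (4,1) (4,2) (4,3) (5,0) (5,1) (5,2) (5,3)] -> total=13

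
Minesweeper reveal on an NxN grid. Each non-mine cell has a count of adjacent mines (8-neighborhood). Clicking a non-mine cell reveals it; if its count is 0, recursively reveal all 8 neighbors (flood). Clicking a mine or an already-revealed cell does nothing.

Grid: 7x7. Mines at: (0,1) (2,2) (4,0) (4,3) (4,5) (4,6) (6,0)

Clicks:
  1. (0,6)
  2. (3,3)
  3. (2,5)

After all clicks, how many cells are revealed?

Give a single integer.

Answer: 18

Derivation:
Click 1 (0,6) count=0: revealed 18 new [(0,2) (0,3) (0,4) (0,5) (0,6) (1,2) (1,3) (1,4) (1,5) (1,6) (2,3) (2,4) (2,5) (2,6) (3,3) (3,4) (3,5) (3,6)] -> total=18
Click 2 (3,3) count=2: revealed 0 new [(none)] -> total=18
Click 3 (2,5) count=0: revealed 0 new [(none)] -> total=18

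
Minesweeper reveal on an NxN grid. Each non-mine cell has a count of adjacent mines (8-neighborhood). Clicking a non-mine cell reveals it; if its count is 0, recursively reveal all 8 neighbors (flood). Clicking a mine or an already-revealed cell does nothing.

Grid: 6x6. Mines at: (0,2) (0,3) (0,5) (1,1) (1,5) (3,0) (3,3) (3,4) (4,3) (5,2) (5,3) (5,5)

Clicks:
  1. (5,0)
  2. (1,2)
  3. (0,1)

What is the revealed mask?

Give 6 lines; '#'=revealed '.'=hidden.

Click 1 (5,0) count=0: revealed 4 new [(4,0) (4,1) (5,0) (5,1)] -> total=4
Click 2 (1,2) count=3: revealed 1 new [(1,2)] -> total=5
Click 3 (0,1) count=2: revealed 1 new [(0,1)] -> total=6

Answer: .#....
..#...
......
......
##....
##....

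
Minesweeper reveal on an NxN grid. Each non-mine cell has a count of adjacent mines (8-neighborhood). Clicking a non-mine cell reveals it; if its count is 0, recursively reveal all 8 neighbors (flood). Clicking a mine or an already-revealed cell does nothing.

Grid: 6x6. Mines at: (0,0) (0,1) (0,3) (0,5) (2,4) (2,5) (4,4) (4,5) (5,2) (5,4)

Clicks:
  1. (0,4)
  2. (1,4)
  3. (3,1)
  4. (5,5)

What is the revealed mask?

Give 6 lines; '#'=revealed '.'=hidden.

Click 1 (0,4) count=2: revealed 1 new [(0,4)] -> total=1
Click 2 (1,4) count=4: revealed 1 new [(1,4)] -> total=2
Click 3 (3,1) count=0: revealed 18 new [(1,0) (1,1) (1,2) (1,3) (2,0) (2,1) (2,2) (2,3) (3,0) (3,1) (3,2) (3,3) (4,0) (4,1) (4,2) (4,3) (5,0) (5,1)] -> total=20
Click 4 (5,5) count=3: revealed 1 new [(5,5)] -> total=21

Answer: ....#.
#####.
####..
####..
####..
##...#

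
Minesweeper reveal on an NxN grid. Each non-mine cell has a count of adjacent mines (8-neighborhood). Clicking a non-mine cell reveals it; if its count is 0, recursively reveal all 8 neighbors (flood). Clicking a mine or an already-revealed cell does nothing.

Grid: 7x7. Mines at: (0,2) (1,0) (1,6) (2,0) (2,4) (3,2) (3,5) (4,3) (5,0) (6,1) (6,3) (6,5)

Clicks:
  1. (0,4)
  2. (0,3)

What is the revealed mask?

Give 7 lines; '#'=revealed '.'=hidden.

Answer: ...###.
...###.
.......
.......
.......
.......
.......

Derivation:
Click 1 (0,4) count=0: revealed 6 new [(0,3) (0,4) (0,5) (1,3) (1,4) (1,5)] -> total=6
Click 2 (0,3) count=1: revealed 0 new [(none)] -> total=6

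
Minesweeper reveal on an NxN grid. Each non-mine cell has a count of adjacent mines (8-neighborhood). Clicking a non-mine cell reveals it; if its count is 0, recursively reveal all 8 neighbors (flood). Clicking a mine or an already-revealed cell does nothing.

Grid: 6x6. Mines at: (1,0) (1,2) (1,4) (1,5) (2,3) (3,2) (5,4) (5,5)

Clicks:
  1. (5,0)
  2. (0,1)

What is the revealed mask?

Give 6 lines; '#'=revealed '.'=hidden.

Click 1 (5,0) count=0: revealed 12 new [(2,0) (2,1) (3,0) (3,1) (4,0) (4,1) (4,2) (4,3) (5,0) (5,1) (5,2) (5,3)] -> total=12
Click 2 (0,1) count=2: revealed 1 new [(0,1)] -> total=13

Answer: .#....
......
##....
##....
####..
####..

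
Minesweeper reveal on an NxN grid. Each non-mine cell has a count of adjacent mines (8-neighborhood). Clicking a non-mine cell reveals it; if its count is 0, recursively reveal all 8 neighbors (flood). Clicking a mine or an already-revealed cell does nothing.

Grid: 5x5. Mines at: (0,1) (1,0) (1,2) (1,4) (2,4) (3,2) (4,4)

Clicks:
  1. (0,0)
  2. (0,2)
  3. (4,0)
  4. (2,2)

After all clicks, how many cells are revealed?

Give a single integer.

Answer: 9

Derivation:
Click 1 (0,0) count=2: revealed 1 new [(0,0)] -> total=1
Click 2 (0,2) count=2: revealed 1 new [(0,2)] -> total=2
Click 3 (4,0) count=0: revealed 6 new [(2,0) (2,1) (3,0) (3,1) (4,0) (4,1)] -> total=8
Click 4 (2,2) count=2: revealed 1 new [(2,2)] -> total=9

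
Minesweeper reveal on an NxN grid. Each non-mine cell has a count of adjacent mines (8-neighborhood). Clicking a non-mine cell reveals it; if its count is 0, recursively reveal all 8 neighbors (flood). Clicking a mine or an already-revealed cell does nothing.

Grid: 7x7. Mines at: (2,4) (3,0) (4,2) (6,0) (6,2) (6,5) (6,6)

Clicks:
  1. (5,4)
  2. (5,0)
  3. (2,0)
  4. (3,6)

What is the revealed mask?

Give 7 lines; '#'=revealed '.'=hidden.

Click 1 (5,4) count=1: revealed 1 new [(5,4)] -> total=1
Click 2 (5,0) count=1: revealed 1 new [(5,0)] -> total=2
Click 3 (2,0) count=1: revealed 1 new [(2,0)] -> total=3
Click 4 (3,6) count=0: revealed 32 new [(0,0) (0,1) (0,2) (0,3) (0,4) (0,5) (0,6) (1,0) (1,1) (1,2) (1,3) (1,4) (1,5) (1,6) (2,1) (2,2) (2,3) (2,5) (2,6) (3,1) (3,2) (3,3) (3,4) (3,5) (3,6) (4,3) (4,4) (4,5) (4,6) (5,3) (5,5) (5,6)] -> total=35

Answer: #######
#######
####.##
.######
...####
#..####
.......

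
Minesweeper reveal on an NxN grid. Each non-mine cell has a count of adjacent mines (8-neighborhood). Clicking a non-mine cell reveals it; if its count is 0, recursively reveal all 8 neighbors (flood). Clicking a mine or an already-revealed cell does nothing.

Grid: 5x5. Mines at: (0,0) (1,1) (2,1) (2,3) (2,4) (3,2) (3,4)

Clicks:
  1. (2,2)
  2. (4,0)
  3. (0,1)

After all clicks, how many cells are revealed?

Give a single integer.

Click 1 (2,2) count=4: revealed 1 new [(2,2)] -> total=1
Click 2 (4,0) count=0: revealed 4 new [(3,0) (3,1) (4,0) (4,1)] -> total=5
Click 3 (0,1) count=2: revealed 1 new [(0,1)] -> total=6

Answer: 6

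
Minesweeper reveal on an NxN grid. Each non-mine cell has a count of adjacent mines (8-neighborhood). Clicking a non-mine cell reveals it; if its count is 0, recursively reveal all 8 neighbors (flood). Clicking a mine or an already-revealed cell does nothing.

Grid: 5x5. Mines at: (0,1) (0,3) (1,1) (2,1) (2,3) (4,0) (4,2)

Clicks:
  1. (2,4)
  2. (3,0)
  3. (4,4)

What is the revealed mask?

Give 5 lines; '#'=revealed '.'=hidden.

Click 1 (2,4) count=1: revealed 1 new [(2,4)] -> total=1
Click 2 (3,0) count=2: revealed 1 new [(3,0)] -> total=2
Click 3 (4,4) count=0: revealed 4 new [(3,3) (3,4) (4,3) (4,4)] -> total=6

Answer: .....
.....
....#
#..##
...##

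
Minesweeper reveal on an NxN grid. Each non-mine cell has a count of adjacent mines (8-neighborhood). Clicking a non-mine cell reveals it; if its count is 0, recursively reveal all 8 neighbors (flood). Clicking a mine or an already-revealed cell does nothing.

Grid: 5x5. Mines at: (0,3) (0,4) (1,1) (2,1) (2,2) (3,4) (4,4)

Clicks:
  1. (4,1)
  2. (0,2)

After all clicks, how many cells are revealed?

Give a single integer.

Answer: 9

Derivation:
Click 1 (4,1) count=0: revealed 8 new [(3,0) (3,1) (3,2) (3,3) (4,0) (4,1) (4,2) (4,3)] -> total=8
Click 2 (0,2) count=2: revealed 1 new [(0,2)] -> total=9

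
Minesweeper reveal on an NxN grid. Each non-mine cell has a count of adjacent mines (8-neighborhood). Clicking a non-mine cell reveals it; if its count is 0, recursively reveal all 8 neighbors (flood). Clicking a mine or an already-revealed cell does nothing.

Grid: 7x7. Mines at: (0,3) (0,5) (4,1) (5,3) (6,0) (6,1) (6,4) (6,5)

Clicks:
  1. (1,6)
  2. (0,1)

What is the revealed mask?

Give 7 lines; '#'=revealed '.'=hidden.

Answer: ###....
#######
#######
#######
..#####
....###
.......

Derivation:
Click 1 (1,6) count=1: revealed 1 new [(1,6)] -> total=1
Click 2 (0,1) count=0: revealed 31 new [(0,0) (0,1) (0,2) (1,0) (1,1) (1,2) (1,3) (1,4) (1,5) (2,0) (2,1) (2,2) (2,3) (2,4) (2,5) (2,6) (3,0) (3,1) (3,2) (3,3) (3,4) (3,5) (3,6) (4,2) (4,3) (4,4) (4,5) (4,6) (5,4) (5,5) (5,6)] -> total=32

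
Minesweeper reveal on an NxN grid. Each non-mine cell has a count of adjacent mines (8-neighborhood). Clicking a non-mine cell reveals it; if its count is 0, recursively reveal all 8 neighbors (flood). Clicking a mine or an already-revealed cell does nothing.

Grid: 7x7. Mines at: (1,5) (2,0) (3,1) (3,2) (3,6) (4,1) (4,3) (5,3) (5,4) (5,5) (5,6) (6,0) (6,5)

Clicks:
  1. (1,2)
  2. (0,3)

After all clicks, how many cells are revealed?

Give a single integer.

Answer: 14

Derivation:
Click 1 (1,2) count=0: revealed 14 new [(0,0) (0,1) (0,2) (0,3) (0,4) (1,0) (1,1) (1,2) (1,3) (1,4) (2,1) (2,2) (2,3) (2,4)] -> total=14
Click 2 (0,3) count=0: revealed 0 new [(none)] -> total=14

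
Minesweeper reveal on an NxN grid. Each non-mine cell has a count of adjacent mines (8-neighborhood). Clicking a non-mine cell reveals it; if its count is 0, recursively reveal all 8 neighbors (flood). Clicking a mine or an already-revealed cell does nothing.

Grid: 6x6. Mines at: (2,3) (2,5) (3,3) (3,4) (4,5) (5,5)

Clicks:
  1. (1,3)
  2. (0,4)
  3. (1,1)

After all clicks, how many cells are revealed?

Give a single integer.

Answer: 28

Derivation:
Click 1 (1,3) count=1: revealed 1 new [(1,3)] -> total=1
Click 2 (0,4) count=0: revealed 27 new [(0,0) (0,1) (0,2) (0,3) (0,4) (0,5) (1,0) (1,1) (1,2) (1,4) (1,5) (2,0) (2,1) (2,2) (3,0) (3,1) (3,2) (4,0) (4,1) (4,2) (4,3) (4,4) (5,0) (5,1) (5,2) (5,3) (5,4)] -> total=28
Click 3 (1,1) count=0: revealed 0 new [(none)] -> total=28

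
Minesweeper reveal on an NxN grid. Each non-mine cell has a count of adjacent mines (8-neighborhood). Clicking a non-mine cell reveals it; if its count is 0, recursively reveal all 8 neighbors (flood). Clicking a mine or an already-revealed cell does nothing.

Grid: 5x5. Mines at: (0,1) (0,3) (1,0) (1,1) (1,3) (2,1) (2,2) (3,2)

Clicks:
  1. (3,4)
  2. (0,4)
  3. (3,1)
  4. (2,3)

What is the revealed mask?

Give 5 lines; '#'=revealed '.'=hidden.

Click 1 (3,4) count=0: revealed 6 new [(2,3) (2,4) (3,3) (3,4) (4,3) (4,4)] -> total=6
Click 2 (0,4) count=2: revealed 1 new [(0,4)] -> total=7
Click 3 (3,1) count=3: revealed 1 new [(3,1)] -> total=8
Click 4 (2,3) count=3: revealed 0 new [(none)] -> total=8

Answer: ....#
.....
...##
.#.##
...##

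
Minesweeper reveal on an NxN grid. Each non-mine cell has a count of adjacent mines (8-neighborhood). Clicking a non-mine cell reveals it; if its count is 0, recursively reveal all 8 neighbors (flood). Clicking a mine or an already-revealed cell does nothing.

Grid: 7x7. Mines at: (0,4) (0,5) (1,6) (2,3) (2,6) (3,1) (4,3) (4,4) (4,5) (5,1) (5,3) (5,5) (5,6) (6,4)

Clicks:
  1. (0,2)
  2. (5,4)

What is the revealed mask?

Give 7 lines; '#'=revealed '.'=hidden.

Click 1 (0,2) count=0: revealed 11 new [(0,0) (0,1) (0,2) (0,3) (1,0) (1,1) (1,2) (1,3) (2,0) (2,1) (2,2)] -> total=11
Click 2 (5,4) count=6: revealed 1 new [(5,4)] -> total=12

Answer: ####...
####...
###....
.......
.......
....#..
.......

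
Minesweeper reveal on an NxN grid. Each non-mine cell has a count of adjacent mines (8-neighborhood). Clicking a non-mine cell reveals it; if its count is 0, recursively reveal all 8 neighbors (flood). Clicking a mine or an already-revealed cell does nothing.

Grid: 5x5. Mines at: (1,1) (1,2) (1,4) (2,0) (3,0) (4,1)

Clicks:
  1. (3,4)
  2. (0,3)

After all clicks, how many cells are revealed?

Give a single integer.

Answer: 10

Derivation:
Click 1 (3,4) count=0: revealed 9 new [(2,2) (2,3) (2,4) (3,2) (3,3) (3,4) (4,2) (4,3) (4,4)] -> total=9
Click 2 (0,3) count=2: revealed 1 new [(0,3)] -> total=10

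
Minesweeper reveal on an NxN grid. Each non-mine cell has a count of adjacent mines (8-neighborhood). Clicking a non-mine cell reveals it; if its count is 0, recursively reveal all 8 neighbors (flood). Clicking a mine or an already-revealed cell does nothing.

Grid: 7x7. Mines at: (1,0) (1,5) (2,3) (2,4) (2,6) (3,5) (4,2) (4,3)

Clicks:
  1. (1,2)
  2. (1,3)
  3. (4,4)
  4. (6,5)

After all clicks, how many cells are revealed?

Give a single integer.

Click 1 (1,2) count=1: revealed 1 new [(1,2)] -> total=1
Click 2 (1,3) count=2: revealed 1 new [(1,3)] -> total=2
Click 3 (4,4) count=2: revealed 1 new [(4,4)] -> total=3
Click 4 (6,5) count=0: revealed 22 new [(2,0) (2,1) (3,0) (3,1) (4,0) (4,1) (4,5) (4,6) (5,0) (5,1) (5,2) (5,3) (5,4) (5,5) (5,6) (6,0) (6,1) (6,2) (6,3) (6,4) (6,5) (6,6)] -> total=25

Answer: 25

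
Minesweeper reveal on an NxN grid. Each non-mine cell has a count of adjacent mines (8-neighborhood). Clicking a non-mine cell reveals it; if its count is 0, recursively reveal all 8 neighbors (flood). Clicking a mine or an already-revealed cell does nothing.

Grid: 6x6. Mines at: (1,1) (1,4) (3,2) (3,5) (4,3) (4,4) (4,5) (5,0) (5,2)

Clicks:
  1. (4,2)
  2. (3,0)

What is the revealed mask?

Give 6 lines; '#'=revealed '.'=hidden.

Answer: ......
......
##....
##....
###...
......

Derivation:
Click 1 (4,2) count=3: revealed 1 new [(4,2)] -> total=1
Click 2 (3,0) count=0: revealed 6 new [(2,0) (2,1) (3,0) (3,1) (4,0) (4,1)] -> total=7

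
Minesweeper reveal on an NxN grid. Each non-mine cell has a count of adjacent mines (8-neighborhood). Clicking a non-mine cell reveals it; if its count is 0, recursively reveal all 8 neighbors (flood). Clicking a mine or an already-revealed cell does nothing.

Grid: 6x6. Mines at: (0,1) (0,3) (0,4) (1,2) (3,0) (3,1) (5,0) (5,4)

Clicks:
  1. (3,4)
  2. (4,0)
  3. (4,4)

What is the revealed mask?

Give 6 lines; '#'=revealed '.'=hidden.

Click 1 (3,4) count=0: revealed 15 new [(1,3) (1,4) (1,5) (2,2) (2,3) (2,4) (2,5) (3,2) (3,3) (3,4) (3,5) (4,2) (4,3) (4,4) (4,5)] -> total=15
Click 2 (4,0) count=3: revealed 1 new [(4,0)] -> total=16
Click 3 (4,4) count=1: revealed 0 new [(none)] -> total=16

Answer: ......
...###
..####
..####
#.####
......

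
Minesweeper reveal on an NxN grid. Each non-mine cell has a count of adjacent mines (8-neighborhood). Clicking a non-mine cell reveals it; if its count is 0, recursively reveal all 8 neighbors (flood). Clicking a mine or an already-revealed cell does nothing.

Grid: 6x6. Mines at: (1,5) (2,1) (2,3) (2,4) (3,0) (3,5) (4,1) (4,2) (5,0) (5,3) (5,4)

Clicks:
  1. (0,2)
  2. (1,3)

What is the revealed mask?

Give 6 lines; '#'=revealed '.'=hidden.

Answer: #####.
#####.
......
......
......
......

Derivation:
Click 1 (0,2) count=0: revealed 10 new [(0,0) (0,1) (0,2) (0,3) (0,4) (1,0) (1,1) (1,2) (1,3) (1,4)] -> total=10
Click 2 (1,3) count=2: revealed 0 new [(none)] -> total=10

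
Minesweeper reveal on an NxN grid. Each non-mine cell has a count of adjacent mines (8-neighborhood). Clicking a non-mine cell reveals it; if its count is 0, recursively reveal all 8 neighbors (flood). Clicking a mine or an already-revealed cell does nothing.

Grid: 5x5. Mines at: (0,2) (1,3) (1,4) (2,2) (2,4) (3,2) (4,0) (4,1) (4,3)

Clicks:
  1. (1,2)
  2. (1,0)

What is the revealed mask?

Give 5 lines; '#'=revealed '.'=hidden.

Click 1 (1,2) count=3: revealed 1 new [(1,2)] -> total=1
Click 2 (1,0) count=0: revealed 8 new [(0,0) (0,1) (1,0) (1,1) (2,0) (2,1) (3,0) (3,1)] -> total=9

Answer: ##...
###..
##...
##...
.....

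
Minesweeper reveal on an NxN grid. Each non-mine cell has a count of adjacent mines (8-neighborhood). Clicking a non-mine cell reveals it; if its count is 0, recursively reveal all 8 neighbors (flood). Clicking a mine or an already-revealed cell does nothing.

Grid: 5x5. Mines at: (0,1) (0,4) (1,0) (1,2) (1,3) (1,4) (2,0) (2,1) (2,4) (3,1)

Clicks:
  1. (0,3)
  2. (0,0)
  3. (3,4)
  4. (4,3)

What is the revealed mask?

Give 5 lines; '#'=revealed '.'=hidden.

Answer: #..#.
.....
.....
..###
..###

Derivation:
Click 1 (0,3) count=4: revealed 1 new [(0,3)] -> total=1
Click 2 (0,0) count=2: revealed 1 new [(0,0)] -> total=2
Click 3 (3,4) count=1: revealed 1 new [(3,4)] -> total=3
Click 4 (4,3) count=0: revealed 5 new [(3,2) (3,3) (4,2) (4,3) (4,4)] -> total=8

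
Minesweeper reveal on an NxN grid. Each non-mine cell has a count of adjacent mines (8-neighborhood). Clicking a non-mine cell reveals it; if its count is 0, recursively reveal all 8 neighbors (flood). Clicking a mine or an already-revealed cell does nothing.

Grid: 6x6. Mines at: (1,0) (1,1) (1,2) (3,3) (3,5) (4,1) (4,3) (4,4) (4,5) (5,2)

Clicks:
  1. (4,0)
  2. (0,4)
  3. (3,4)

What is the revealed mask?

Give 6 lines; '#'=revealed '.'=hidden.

Answer: ...###
...###
...###
....#.
#.....
......

Derivation:
Click 1 (4,0) count=1: revealed 1 new [(4,0)] -> total=1
Click 2 (0,4) count=0: revealed 9 new [(0,3) (0,4) (0,5) (1,3) (1,4) (1,5) (2,3) (2,4) (2,5)] -> total=10
Click 3 (3,4) count=5: revealed 1 new [(3,4)] -> total=11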